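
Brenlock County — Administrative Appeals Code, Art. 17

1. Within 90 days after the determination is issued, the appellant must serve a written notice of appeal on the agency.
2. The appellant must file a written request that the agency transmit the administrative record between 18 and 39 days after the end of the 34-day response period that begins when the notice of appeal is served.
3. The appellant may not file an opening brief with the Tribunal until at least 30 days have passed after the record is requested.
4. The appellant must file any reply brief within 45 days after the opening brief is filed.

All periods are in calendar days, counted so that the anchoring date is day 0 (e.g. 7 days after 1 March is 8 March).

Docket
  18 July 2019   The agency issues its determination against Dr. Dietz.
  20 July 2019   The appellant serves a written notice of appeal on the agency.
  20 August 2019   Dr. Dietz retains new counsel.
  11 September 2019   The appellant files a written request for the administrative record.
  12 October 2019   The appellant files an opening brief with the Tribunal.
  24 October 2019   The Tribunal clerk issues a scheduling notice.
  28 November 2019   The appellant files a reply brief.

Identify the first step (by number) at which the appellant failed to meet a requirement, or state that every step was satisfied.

Step 4

Step 1 — counting 90 days from 18 July 2019 (when the determination is issued) gives a deadline of 16 October 2019; 20 July 2019 is within that limit.
Step 2 — 18 and 39 days from 23 August 2019 (end of the 34-day response period, which began when the notice of appeal is served on 20 July 2019) are 10 September 2019 and 1 October 2019 respectively; 11 September 2019 falls inside that range.
Step 3 — must wait 30 days from 11 September 2019 (when the record is requested), so not before 11 October 2019; done 12 October 2019 — permitted.
Step 4 — counting 45 days from 12 October 2019 (when the opening brief is filed) gives a deadline of 26 November 2019; not done until 28 November 2019, 2 days after the deadline.
The analysis stops there.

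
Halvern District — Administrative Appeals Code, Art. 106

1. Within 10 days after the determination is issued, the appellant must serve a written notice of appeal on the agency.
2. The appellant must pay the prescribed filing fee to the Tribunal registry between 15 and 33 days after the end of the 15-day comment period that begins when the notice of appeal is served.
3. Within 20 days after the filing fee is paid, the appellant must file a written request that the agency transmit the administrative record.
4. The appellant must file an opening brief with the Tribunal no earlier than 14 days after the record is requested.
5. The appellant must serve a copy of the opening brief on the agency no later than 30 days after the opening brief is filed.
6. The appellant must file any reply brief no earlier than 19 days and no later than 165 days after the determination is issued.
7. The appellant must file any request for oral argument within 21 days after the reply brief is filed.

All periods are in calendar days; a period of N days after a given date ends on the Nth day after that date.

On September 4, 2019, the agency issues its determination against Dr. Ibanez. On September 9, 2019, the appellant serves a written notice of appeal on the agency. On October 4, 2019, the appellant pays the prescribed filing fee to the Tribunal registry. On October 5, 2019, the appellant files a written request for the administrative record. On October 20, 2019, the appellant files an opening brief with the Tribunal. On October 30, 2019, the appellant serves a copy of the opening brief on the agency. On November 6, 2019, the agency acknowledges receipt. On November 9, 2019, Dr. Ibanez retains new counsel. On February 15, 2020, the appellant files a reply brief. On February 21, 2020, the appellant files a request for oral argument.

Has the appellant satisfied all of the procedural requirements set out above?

(1) due by September 4, 2019 + 10 days = September 14, 2019; done September 9, 2019 — timely.
(2) the permitted window runs from September 24, 2019 + 15 = October 9, 2019 to September 24, 2019 + 33 = October 27, 2019; October 4, 2019 is 5 days too early.

No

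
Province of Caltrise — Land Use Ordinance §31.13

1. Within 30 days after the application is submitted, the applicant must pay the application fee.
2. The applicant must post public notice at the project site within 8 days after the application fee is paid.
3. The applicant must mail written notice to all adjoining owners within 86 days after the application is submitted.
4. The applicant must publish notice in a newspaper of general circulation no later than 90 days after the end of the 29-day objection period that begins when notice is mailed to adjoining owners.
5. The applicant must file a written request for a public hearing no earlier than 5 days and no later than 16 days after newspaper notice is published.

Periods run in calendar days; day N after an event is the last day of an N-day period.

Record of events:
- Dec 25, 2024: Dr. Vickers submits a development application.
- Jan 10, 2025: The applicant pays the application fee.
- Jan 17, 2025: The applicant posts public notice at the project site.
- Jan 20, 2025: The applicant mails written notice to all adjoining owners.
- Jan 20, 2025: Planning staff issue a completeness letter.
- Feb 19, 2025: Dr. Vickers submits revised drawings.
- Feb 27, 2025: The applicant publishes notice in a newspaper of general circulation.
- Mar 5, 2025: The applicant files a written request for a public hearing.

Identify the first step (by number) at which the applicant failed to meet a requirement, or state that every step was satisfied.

None — every step was satisfied

Step 1 — counting 30 days from Dec 25, 2024 (when the application is submitted) gives a deadline of Jan 24, 2025; Jan 10, 2025 is within that limit.
Step 2 — counting 8 days from Jan 10, 2025 (when the application fee is paid) gives a deadline of Jan 18, 2025; done Jan 17, 2025 — timely.
Step 3 — counting 86 days from Dec 25, 2024 (when the application is submitted) gives a deadline of Mar 21, 2025; completed Jan 20, 2025, before the deadline.
Step 4 — counting 90 days from Feb 18, 2025 (end of the 29-day objection period, which began when notice is mailed to adjoining owners on Jan 20, 2025) gives a deadline of May 19, 2025; Feb 27, 2025 is within that limit.
Step 5 — 5 and 16 days from Feb 27, 2025 (when newspaper notice is published) are Mar 4, 2025 and Mar 15, 2025 respectively; Mar 5, 2025 falls inside that range.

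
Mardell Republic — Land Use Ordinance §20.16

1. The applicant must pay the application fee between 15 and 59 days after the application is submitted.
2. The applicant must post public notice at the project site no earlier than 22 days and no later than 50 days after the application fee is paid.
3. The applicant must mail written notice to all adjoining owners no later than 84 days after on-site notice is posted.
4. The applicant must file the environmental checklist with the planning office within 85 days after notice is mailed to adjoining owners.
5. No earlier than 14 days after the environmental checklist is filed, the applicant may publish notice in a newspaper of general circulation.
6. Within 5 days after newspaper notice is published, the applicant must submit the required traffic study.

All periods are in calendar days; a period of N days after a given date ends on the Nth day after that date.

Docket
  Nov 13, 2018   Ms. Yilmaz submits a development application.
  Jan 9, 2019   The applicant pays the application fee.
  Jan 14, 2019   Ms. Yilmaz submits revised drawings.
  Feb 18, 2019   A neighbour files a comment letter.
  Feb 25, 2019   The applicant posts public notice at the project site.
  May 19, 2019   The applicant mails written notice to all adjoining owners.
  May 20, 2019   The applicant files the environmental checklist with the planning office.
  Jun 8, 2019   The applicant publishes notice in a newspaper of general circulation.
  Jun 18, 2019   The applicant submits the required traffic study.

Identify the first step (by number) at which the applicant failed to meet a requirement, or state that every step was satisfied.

Step 1: the window is 15–59 days after Nov 13, 2018 (when the application is submitted), so Nov 28, 2018 through Jan 11, 2019; done Jan 9, 2019, which is between those dates.
Step 2: the window is 22–50 days after Jan 9, 2019 (when the application fee is paid), so Jan 31, 2019 through Feb 28, 2019; Feb 25, 2019 falls inside that range.
Step 3: 84 days after Feb 25, 2019 (when on-site notice is posted) is May 20, 2019; May 19, 2019 is within that limit.
Step 4: 85 days after May 19, 2019 (when notice is mailed to adjoining owners) is Aug 12, 2019; done May 20, 2019 — timely.
Step 5: the earliest permitted date is 14 days after May 20, 2019 (when the environmental checklist is filed), i.e. Jun 3, 2019; done Jun 8, 2019, after the minimum wait.
Step 6: 5 days after Jun 8, 2019 (when newspaper notice is published) is Jun 13, 2019; Jun 18, 2019 misses that deadline by 5 days.

Step 6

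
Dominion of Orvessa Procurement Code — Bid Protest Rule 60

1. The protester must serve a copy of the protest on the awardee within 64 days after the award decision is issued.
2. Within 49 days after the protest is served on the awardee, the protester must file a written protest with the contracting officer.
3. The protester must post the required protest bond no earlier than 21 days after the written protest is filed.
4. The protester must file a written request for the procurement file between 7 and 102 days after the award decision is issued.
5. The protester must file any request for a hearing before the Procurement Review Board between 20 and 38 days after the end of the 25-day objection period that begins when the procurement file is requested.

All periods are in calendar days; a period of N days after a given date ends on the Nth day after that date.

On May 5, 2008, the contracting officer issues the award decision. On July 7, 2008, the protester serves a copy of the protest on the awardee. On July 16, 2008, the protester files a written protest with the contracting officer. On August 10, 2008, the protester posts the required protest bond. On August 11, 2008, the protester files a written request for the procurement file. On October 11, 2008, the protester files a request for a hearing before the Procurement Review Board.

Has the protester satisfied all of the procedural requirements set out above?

Yes

Step 1: 64 days after May 5, 2008 (when the award decision is issued) is July 8, 2008; completed July 7, 2008, before the deadline.
Step 2: 49 days after July 7, 2008 (when the protest is served on the awardee) is August 25, 2008; done July 16, 2008 — timely.
Step 3: the earliest permitted date is 21 days after July 16, 2008 (when the written protest is filed), i.e. August 6, 2008; done August 10, 2008 — permitted.
Step 4: the window is 7–102 days after May 5, 2008 (when the award decision is issued), so May 12, 2008 through August 15, 2008; done August 11, 2008, which is between those dates.
Step 5: the window is 20–38 days after September 5, 2008 (end of the 25-day objection period, which began when the procurement file is requested on August 11, 2008), so September 25, 2008 through October 13, 2008; done October 11, 2008 — within the window.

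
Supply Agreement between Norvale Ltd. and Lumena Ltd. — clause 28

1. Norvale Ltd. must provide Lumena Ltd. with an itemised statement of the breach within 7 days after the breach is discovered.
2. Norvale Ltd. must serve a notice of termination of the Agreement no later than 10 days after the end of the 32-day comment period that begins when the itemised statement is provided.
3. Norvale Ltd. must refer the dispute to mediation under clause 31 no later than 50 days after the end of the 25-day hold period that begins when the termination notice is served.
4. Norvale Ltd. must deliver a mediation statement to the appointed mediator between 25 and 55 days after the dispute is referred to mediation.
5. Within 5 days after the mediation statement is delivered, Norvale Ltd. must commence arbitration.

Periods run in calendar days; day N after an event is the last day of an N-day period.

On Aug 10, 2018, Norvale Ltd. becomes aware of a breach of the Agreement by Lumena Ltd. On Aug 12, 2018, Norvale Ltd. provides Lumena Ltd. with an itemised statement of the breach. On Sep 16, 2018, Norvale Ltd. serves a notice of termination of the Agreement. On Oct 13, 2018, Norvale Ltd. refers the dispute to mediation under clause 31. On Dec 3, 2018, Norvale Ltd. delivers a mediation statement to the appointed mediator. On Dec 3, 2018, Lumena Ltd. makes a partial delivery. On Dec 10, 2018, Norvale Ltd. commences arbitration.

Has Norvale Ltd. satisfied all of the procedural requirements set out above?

Step 1: 7 days after Aug 10, 2018 (when the breach is discovered) is Aug 17, 2018; done Aug 12, 2018 — timely.
Step 2: 10 days after Sep 13, 2018 (end of the 32-day comment period, which began when the itemised statement is provided on Aug 12, 2018) is Sep 23, 2018; Sep 16, 2018 is within that limit.
Step 3: 50 days after Oct 11, 2018 (end of the 25-day hold period, which began when the termination notice is served on Sep 16, 2018) is Nov 30, 2018; completed Oct 13, 2018, before the deadline.
Step 4: the window is 25–55 days after Oct 13, 2018 (when the dispute is referred to mediation), so Nov 7, 2018 through Dec 7, 2018; done Dec 3, 2018, which is between those dates.
Step 5: 5 days after Dec 3, 2018 (when the mediation statement is delivered) is Dec 8, 2018; not done until Dec 10, 2018, 2 days after the deadline.

No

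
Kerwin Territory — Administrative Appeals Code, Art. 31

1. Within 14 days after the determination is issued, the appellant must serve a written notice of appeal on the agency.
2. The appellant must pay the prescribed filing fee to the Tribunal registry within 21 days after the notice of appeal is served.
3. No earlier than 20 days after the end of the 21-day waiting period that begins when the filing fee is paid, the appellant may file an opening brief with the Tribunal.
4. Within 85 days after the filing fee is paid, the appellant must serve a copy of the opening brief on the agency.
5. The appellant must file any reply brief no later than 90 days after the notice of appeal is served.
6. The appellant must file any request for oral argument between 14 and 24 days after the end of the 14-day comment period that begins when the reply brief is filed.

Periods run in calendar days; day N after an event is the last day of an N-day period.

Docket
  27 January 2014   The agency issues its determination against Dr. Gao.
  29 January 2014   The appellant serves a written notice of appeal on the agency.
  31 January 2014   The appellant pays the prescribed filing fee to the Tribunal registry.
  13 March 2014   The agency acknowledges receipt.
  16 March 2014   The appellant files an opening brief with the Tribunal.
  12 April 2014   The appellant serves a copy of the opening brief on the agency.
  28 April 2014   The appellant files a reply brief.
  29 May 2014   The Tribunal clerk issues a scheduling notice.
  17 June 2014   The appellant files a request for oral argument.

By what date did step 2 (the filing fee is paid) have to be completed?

Step 2 runs from 29 January 2014, when the notice of appeal is served. 21 days after 29 January 2014 is 19 February 2014.

19 February 2014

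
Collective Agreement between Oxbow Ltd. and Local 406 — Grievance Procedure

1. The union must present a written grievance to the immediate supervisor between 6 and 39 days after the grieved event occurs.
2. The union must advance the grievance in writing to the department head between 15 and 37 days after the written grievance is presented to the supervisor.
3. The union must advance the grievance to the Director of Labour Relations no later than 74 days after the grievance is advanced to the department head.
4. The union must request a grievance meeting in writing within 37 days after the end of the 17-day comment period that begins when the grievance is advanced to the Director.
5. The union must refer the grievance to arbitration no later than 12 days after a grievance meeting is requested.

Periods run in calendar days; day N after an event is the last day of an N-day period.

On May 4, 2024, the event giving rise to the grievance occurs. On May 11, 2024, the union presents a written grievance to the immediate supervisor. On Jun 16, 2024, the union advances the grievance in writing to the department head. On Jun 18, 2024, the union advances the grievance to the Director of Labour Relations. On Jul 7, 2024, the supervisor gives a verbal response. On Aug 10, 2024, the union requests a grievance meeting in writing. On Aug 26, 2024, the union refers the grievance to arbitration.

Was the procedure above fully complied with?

No

(1) the permitted window runs from May 4, 2024 + 6 = May 10, 2024 to May 4, 2024 + 39 = Jun 12, 2024; done May 11, 2024 — within the window.
(2) the permitted window runs from May 11, 2024 + 15 = May 26, 2024 to May 11, 2024 + 37 = Jun 17, 2024; done Jun 16, 2024 — within the window.
(3) due by Jun 16, 2024 + 74 days = Aug 29, 2024; Jun 18, 2024 is within that limit.
(4) due by Jul 5, 2024 + 37 days = Aug 11, 2024; done Aug 10, 2024 — timely.
(5) due by Aug 10, 2024 + 12 days = Aug 22, 2024; Aug 26, 2024 misses that deadline by 4 days.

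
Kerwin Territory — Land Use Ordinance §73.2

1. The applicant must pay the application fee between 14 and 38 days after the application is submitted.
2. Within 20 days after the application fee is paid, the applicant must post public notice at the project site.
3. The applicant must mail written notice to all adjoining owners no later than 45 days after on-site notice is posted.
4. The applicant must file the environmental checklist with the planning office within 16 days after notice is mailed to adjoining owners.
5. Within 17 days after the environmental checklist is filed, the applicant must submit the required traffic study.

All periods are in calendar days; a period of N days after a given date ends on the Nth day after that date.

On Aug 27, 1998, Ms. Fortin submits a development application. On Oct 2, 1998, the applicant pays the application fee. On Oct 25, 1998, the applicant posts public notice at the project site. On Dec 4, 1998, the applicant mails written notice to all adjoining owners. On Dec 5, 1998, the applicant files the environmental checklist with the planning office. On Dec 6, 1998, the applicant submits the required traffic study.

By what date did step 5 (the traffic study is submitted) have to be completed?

Dec 22, 1998

Step 5 runs from Dec 5, 1998, when the environmental checklist is filed. 17 days after Dec 5, 1998 is Dec 22, 1998.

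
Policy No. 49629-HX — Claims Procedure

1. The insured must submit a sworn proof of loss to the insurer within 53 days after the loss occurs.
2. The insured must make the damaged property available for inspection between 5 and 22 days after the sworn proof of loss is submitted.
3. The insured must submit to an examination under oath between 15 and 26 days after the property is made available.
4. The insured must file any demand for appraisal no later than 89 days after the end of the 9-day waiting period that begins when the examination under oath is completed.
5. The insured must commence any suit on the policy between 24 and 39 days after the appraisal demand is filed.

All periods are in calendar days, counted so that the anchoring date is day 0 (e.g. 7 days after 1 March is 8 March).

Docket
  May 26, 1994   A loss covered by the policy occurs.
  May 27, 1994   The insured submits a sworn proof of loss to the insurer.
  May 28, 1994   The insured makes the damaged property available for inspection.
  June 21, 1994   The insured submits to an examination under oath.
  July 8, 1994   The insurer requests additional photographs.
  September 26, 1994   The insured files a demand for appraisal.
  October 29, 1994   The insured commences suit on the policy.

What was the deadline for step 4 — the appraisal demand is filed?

The examination under oath is completed on June 21, 1994; the 9-day waiting period therefore ends June 30, 1994, and step 4 runs from that date. 89 days after June 30, 1994 is September 27, 1994.

September 27, 1994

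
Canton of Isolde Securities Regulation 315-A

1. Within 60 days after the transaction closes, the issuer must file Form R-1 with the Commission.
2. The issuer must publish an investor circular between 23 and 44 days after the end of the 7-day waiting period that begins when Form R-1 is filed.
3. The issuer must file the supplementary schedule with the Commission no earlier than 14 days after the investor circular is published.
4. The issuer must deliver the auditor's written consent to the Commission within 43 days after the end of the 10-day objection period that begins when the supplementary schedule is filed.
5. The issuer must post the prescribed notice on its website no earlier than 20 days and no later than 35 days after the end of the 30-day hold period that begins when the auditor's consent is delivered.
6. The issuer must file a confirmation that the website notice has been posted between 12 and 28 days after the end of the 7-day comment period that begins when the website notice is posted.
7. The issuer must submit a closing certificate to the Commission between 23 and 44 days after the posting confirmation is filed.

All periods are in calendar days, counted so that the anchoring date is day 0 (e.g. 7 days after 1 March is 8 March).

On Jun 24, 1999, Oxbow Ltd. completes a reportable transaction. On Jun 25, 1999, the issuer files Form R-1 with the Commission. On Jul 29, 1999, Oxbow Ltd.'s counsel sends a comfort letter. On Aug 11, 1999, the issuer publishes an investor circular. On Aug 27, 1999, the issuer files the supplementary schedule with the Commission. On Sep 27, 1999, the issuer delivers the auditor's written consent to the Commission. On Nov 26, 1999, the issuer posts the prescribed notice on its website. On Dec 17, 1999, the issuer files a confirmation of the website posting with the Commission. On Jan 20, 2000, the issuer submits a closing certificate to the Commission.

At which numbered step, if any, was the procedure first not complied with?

Step 1 — counting 60 days from Jun 24, 1999 (when the transaction closes) gives a deadline of Aug 23, 1999; completed Jun 25, 1999, before the deadline.
Step 2 — 23 and 44 days from Jul 2, 1999 (end of the 7-day waiting period, which began when Form R-1 is filed on Jun 25, 1999) are Jul 25, 1999 and Aug 15, 1999 respectively; Aug 11, 1999 falls inside that range.
Step 3 — must wait 14 days from Aug 11, 1999 (when the investor circular is published), so not before Aug 25, 1999; Aug 27, 1999 is on or after that date.
Step 4 — counting 43 days from Sep 6, 1999 (end of the 10-day objection period, which began when the supplementary schedule is filed on Aug 27, 1999) gives a deadline of Oct 19, 1999; completed Sep 27, 1999, before the deadline.
Step 5 — 20 and 35 days from Oct 27, 1999 (end of the 30-day hold period, which began when the auditor's consent is delivered on Sep 27, 1999) are Nov 16, 1999 and Dec 1, 1999 respectively; Nov 26, 1999 falls inside that range.
Step 6 — 12 and 28 days from Dec 3, 1999 (end of the 7-day comment period, which began when the website notice is posted on Nov 26, 1999) are Dec 15, 1999 and Dec 31, 1999 respectively; Dec 17, 1999 falls inside that range.
Step 7 — 23 and 44 days from Dec 17, 1999 (when the posting confirmation is filed) are Jan 9, 2000 and Jan 30, 2000 respectively; done Jan 20, 2000, which is between those dates.

None — every step was satisfied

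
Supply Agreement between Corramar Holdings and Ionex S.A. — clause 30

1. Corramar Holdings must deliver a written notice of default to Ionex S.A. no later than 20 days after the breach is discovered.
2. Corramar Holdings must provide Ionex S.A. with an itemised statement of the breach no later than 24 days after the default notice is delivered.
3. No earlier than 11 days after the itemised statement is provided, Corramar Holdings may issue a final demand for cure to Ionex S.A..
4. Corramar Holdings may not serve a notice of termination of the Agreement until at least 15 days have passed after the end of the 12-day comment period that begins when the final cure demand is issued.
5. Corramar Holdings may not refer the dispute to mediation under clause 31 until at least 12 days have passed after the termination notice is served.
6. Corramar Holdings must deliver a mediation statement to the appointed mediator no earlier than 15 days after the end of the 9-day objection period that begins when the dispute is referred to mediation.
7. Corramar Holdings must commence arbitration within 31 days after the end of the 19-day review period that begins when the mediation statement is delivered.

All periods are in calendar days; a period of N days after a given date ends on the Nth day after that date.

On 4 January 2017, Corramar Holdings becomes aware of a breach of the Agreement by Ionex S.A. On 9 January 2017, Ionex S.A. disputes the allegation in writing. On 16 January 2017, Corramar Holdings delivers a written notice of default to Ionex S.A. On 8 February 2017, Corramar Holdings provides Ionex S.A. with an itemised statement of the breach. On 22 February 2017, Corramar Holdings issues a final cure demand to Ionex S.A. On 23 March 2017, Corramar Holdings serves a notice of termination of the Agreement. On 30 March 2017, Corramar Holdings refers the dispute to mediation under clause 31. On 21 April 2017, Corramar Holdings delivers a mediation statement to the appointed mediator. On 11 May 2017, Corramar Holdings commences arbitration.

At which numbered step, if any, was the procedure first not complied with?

Step 1: 20 days after 4 January 2017 (when the breach is discovered) is 24 January 2017; 16 January 2017 is within that limit.
Step 2: 24 days after 16 January 2017 (when the default notice is delivered) is 9 February 2017; done 8 February 2017 — timely.
Step 3: the earliest permitted date is 11 days after 8 February 2017 (when the itemised statement is provided), i.e. 19 February 2017; done 22 February 2017, after the minimum wait.
Step 4: the earliest permitted date is 15 days after 6 March 2017 (end of the 12-day comment period, which began when the final cure demand is issued on 22 February 2017), i.e. 21 March 2017; 23 March 2017 is on or after that date.
Step 5: the earliest permitted date is 12 days after 23 March 2017 (when the termination notice is served), i.e. 4 April 2017; 30 March 2017 is 5 days before the earliest permitted date.
No need to go further; step 5 was not satisfied.

Step 5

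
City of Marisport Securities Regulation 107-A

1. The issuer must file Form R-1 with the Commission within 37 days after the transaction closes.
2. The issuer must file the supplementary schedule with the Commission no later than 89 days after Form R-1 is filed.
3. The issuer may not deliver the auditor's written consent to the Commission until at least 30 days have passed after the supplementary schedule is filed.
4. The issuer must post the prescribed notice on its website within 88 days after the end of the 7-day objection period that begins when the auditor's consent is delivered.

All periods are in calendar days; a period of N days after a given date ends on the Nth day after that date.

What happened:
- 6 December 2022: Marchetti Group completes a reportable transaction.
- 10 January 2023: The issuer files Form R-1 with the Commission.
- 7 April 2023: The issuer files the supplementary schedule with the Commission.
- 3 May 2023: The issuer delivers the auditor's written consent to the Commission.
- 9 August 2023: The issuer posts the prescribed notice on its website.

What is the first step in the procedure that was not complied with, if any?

Step 1 — counting 37 days from 6 December 2022 (when the transaction closes) gives a deadline of 12 January 2023; 10 January 2023 is within that limit.
Step 2 — counting 89 days from 10 January 2023 (when Form R-1 is filed) gives a deadline of 9 April 2023; completed 7 April 2023, before the deadline.
Step 3 — must wait 30 days from 7 April 2023 (when the supplementary schedule is filed), so not before 7 May 2023; 3 May 2023 is 4 days before the earliest permitted date.
Later steps need not be reached.

Step 3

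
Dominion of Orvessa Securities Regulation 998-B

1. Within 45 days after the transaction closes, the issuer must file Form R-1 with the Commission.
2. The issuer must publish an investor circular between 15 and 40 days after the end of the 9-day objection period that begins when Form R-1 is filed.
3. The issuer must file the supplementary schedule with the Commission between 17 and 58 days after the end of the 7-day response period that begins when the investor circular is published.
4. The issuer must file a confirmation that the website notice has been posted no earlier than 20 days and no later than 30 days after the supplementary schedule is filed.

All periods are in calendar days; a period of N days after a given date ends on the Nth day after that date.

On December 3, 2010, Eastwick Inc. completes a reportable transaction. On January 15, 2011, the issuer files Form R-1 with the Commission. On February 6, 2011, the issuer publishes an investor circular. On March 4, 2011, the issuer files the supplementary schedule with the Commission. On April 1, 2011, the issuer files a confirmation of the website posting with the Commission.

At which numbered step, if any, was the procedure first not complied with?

Step 2

(1) due by December 3, 2010 + 45 days = January 17, 2011; January 15, 2011 is within that limit.
(2) the permitted window runs from January 24, 2011 + 15 = February 8, 2011 to January 24, 2011 + 40 = March 5, 2011; February 6, 2011 is 2 days too early.
That is the first point of non-compliance.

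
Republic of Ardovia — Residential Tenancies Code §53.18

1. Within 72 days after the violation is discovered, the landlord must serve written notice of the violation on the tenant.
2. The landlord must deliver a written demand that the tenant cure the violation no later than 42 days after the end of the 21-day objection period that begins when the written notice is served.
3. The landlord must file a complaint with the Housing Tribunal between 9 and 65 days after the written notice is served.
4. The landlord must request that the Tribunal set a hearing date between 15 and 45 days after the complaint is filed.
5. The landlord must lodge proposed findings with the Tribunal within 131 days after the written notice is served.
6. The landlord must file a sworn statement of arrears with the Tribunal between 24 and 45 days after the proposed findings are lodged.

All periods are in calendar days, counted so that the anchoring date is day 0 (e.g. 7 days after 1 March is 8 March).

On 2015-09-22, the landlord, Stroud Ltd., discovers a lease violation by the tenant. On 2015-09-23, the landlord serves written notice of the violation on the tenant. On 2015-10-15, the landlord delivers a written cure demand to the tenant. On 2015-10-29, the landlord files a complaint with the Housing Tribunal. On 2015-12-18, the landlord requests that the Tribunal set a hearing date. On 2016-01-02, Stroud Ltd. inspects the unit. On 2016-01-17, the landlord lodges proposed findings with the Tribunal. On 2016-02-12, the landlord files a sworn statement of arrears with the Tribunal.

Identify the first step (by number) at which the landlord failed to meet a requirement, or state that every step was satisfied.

Step 4

(1) due by 2015-09-22 + 72 days = 2015-12-03; done 2015-09-23 — timely.
(2) due by 2015-10-14 + 42 days = 2015-11-25; done 2015-10-15 — timely.
(3) the permitted window runs from 2015-09-23 + 9 = 2015-10-02 to 2015-09-23 + 65 = 2015-11-27; done 2015-10-29 — within the window.
(4) the permitted window runs from 2015-10-29 + 15 = 2015-11-13 to 2015-10-29 + 45 = 2015-12-13; done 2015-12-18 — 5 days after the window closed.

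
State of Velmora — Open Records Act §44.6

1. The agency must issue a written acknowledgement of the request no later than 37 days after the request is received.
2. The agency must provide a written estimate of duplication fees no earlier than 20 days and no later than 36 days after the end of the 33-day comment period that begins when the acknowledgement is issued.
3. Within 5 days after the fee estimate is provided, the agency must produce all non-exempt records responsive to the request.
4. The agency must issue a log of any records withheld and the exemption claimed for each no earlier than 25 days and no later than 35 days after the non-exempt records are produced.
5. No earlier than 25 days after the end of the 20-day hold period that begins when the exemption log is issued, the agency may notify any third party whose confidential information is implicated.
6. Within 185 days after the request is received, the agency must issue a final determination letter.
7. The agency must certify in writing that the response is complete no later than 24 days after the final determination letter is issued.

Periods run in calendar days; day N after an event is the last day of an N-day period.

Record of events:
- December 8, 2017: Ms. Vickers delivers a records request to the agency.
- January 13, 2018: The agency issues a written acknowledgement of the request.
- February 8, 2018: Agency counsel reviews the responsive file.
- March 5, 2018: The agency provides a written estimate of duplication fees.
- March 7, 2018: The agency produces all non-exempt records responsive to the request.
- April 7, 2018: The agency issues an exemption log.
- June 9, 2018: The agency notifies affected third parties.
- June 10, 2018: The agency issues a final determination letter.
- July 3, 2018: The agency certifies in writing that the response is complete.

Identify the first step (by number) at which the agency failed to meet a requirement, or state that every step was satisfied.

Step 1: 37 days after December 8, 2017 (when the request is received) is January 14, 2018; done January 13, 2018 — timely.
Step 2: the window is 20–36 days after February 15, 2018 (end of the 33-day comment period, which began when the acknowledgement is issued on January 13, 2018), so March 7, 2018 through March 23, 2018; done March 5, 2018 — 2 days before the window opened.
Later steps need not be reached.

Step 2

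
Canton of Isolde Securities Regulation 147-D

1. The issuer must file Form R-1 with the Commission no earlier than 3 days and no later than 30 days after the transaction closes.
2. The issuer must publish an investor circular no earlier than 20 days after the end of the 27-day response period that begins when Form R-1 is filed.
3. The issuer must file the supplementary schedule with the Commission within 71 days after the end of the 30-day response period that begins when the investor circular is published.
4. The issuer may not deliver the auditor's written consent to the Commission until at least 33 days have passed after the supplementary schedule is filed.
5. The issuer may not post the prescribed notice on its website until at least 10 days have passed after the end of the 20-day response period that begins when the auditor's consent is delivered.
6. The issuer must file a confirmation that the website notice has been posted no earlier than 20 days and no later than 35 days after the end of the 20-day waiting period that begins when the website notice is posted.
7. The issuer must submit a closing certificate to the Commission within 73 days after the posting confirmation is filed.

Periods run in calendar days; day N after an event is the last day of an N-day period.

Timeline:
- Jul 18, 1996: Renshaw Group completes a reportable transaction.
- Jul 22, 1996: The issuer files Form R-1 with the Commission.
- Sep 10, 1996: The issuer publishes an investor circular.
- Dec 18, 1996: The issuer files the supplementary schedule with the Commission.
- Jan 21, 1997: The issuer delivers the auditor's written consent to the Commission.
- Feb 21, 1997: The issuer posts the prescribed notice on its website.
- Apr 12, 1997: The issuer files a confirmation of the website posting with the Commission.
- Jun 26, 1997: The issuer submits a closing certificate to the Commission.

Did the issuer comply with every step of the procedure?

No

Step 1 — 3 and 30 days from Jul 18, 1996 (when the transaction closes) are Jul 21, 1996 and Aug 17, 1996 respectively; done Jul 22, 1996, which is between those dates.
Step 2 — must wait 20 days from Aug 18, 1996 (end of the 27-day response period, which began when Form R-1 is filed on Jul 22, 1996), so not before Sep 7, 1996; Sep 10, 1996 is on or after that date.
Step 3 — counting 71 days from Oct 10, 1996 (end of the 30-day response period, which began when the investor circular is published on Sep 10, 1996) gives a deadline of Dec 20, 1996; done Dec 18, 1996 — timely.
Step 4 — must wait 33 days from Dec 18, 1996 (when the supplementary schedule is filed), so not before Jan 20, 1997; done Jan 21, 1997, after the minimum wait.
Step 5 — must wait 10 days from Feb 10, 1997 (end of the 20-day response period, which began when the auditor's consent is delivered on Jan 21, 1997), so not before Feb 20, 1997; Feb 21, 1997 is on or after that date.
Step 6 — 20 and 35 days from Mar 13, 1997 (end of the 20-day waiting period, which began when the website notice is posted on Feb 21, 1997) are Apr 2, 1997 and Apr 17, 1997 respectively; Apr 12, 1997 falls inside that range.
Step 7 — counting 73 days from Apr 12, 1997 (when the posting confirmation is filed) gives a deadline of Jun 24, 1997; not done until Jun 26, 1997, 2 days after the deadline.
No need to go further; step 7 was not satisfied.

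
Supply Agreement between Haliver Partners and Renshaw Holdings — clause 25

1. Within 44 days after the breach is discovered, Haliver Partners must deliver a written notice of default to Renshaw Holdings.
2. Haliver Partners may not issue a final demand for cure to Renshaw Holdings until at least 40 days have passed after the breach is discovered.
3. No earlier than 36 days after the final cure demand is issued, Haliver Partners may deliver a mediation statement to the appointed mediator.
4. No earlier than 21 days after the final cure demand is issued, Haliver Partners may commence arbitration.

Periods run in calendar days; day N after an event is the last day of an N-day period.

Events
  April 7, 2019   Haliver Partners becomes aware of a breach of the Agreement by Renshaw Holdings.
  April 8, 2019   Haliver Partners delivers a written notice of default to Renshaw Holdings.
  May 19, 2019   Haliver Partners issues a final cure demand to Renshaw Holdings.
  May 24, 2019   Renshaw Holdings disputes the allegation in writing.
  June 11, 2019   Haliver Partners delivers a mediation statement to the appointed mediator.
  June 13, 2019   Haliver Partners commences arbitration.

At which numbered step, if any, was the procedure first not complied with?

Step 3

Step 1: 44 days after April 7, 2019 (when the breach is discovered) is May 21, 2019; completed April 8, 2019, before the deadline.
Step 2: the earliest permitted date is 40 days after April 7, 2019 (when the breach is discovered), i.e. May 17, 2019; done May 19, 2019, after the minimum wait.
Step 3: the earliest permitted date is 36 days after May 19, 2019 (when the final cure demand is issued), i.e. June 24, 2019; done June 11, 2019 — 13 days too early.
The analysis stops there.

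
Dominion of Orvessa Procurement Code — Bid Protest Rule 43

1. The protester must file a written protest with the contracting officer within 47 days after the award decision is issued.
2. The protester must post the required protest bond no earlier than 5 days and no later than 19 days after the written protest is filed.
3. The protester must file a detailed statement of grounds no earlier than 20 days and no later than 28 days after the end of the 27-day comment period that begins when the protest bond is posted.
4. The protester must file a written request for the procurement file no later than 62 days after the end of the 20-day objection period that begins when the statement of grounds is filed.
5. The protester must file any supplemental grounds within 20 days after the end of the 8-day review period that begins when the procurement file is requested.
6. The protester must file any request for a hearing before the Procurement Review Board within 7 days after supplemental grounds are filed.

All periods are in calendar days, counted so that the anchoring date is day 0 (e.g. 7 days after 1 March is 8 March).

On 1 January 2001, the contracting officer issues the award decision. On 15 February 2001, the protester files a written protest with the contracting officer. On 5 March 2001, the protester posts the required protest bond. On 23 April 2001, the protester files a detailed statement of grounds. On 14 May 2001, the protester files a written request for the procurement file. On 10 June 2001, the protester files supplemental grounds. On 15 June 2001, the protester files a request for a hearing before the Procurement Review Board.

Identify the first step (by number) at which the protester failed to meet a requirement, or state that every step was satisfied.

None — every step was satisfied

(1) due by 1 January 2001 + 47 days = 17 February 2001; 15 February 2001 is within that limit.
(2) the permitted window runs from 15 February 2001 + 5 = 20 February 2001 to 15 February 2001 + 19 = 6 March 2001; 5 March 2001 falls inside that range.
(3) the permitted window runs from 1 April 2001 + 20 = 21 April 2001 to 1 April 2001 + 28 = 29 April 2001; 23 April 2001 falls inside that range.
(4) due by 13 May 2001 + 62 days = 14 July 2001; done 14 May 2001 — timely.
(5) due by 22 May 2001 + 20 days = 11 June 2001; completed 10 June 2001, before the deadline.
(6) due by 10 June 2001 + 7 days = 17 June 2001; done 15 June 2001 — timely.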